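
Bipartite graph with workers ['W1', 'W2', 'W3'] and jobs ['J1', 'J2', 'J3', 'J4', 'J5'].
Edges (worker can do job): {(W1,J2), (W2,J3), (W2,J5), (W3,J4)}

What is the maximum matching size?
Maximum matching size = 3

Maximum matching: {(W1,J2), (W2,J5), (W3,J4)}
Size: 3

This assigns 3 workers to 3 distinct jobs.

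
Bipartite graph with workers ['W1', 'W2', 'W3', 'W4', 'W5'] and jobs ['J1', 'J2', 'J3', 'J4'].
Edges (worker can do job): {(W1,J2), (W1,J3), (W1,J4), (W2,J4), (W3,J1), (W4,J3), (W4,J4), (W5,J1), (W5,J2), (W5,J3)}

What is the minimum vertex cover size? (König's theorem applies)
Minimum vertex cover size = 4

By König's theorem: in bipartite graphs,
min vertex cover = max matching = 4

Maximum matching has size 4, so minimum vertex cover also has size 4.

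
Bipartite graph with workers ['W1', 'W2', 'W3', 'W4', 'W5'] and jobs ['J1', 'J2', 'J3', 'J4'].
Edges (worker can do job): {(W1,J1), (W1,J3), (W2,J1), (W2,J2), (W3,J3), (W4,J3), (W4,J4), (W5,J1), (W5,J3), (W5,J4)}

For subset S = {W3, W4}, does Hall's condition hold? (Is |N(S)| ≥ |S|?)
Yes: |N(S)| = 2, |S| = 2

Subset S = {W3, W4}
Neighbors N(S) = {J3, J4}

|N(S)| = 2, |S| = 2
Hall's condition: |N(S)| ≥ |S| is satisfied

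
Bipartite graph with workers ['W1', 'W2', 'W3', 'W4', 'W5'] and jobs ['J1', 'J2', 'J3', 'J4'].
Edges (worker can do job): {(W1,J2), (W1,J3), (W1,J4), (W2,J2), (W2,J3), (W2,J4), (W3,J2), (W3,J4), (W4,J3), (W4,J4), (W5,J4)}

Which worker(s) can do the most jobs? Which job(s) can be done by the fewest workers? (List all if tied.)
Most versatile: W1, W2 (3 jobs); Least covered: J1 (0 workers)

Worker degrees (jobs they can do): W1:3, W2:3, W3:2, W4:2, W5:1
Job degrees (workers who can do it): J1:0, J2:3, J3:3, J4:5

Maximum worker degree is 3, achieved by: W1, W2
Minimum job degree is 0, achieved by: J1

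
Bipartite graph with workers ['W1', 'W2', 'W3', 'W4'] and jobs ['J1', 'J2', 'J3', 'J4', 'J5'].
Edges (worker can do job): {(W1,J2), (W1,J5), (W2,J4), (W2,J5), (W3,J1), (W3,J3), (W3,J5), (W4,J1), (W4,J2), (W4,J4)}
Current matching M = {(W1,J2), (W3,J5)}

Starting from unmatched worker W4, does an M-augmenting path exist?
Yes: W4 → J1

An M-augmenting path alternates non-matching / matching edges, starting and ending at unmatched vertices.
Path: W4 → J1
(J1 is unmatched in M, so the path is augmenting.)
Flipping edges along this path would increase |M| from 2 to 3.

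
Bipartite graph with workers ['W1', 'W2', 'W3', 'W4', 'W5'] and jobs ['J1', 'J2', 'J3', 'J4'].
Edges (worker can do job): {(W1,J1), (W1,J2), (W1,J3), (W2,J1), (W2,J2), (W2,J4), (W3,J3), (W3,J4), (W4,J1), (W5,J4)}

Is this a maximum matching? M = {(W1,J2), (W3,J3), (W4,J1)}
No, size 3 is not maximum

Proposed matching has size 3.
Maximum matching size for this graph: 4.

This is NOT maximum - can be improved to size 4.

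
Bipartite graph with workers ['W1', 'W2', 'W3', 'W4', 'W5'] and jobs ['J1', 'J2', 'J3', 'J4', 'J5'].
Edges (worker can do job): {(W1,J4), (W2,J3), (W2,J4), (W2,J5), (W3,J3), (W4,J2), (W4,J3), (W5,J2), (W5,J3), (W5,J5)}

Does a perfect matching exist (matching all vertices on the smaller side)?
No, maximum matching has size 4 < 5

Maximum matching has size 4, need 5 for perfect matching.
Unmatched workers: ['W4']
Unmatched jobs: ['J1']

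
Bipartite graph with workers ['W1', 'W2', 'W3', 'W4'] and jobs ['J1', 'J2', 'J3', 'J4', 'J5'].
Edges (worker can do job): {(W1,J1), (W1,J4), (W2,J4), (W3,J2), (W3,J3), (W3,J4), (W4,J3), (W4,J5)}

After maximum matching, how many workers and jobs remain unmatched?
Unmatched: 0 workers, 1 jobs

Maximum matching size: 4
Workers: 4 total, 4 matched, 0 unmatched
Jobs: 5 total, 4 matched, 1 unmatched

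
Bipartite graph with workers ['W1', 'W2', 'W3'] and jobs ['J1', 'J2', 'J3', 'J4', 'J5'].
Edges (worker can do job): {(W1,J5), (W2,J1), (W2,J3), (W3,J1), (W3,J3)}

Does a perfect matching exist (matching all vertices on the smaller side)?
Yes, perfect matching exists (size 3)

Perfect matching: {(W1,J5), (W2,J1), (W3,J3)}
All 3 vertices on the smaller side are matched.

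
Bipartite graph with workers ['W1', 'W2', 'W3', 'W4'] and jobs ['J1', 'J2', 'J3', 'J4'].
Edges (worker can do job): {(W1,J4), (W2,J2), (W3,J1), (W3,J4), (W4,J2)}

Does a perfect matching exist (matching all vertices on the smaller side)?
No, maximum matching has size 3 < 4

Maximum matching has size 3, need 4 for perfect matching.
Unmatched workers: ['W2']
Unmatched jobs: ['J3']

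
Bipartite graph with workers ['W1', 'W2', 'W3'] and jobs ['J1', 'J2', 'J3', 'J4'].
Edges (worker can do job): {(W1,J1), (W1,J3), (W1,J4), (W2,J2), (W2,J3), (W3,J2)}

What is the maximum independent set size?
Maximum independent set = 4

By König's theorem:
- Min vertex cover = Max matching = 3
- Max independent set = Total vertices - Min vertex cover
- Max independent set = 7 - 3 = 4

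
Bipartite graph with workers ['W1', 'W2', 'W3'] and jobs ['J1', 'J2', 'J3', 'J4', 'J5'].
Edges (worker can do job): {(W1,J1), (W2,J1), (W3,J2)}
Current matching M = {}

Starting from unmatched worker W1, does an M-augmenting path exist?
Yes: W1 → J1

An M-augmenting path alternates non-matching / matching edges, starting and ending at unmatched vertices.
Path: W1 → J1
(J1 is unmatched in M, so the path is augmenting.)
Flipping edges along this path would increase |M| from 0 to 1.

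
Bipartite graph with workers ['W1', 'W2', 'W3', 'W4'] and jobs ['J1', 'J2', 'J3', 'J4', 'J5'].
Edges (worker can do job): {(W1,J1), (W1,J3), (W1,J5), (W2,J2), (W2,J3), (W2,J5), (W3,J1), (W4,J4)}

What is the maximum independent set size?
Maximum independent set = 5

By König's theorem:
- Min vertex cover = Max matching = 4
- Max independent set = Total vertices - Min vertex cover
- Max independent set = 9 - 4 = 5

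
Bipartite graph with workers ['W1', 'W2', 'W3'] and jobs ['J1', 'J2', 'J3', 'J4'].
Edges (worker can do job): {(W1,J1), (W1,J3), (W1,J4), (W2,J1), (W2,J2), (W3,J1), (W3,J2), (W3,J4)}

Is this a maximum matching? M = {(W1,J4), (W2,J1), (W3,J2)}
Yes, size 3 is maximum

Proposed matching has size 3.
Maximum matching size for this graph: 3.

This is a maximum matching.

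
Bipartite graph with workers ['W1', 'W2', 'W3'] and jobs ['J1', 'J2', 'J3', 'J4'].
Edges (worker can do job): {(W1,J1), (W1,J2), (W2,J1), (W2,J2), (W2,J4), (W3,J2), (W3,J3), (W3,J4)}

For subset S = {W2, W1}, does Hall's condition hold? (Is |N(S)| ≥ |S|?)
Yes: |N(S)| = 3, |S| = 2

Subset S = {W2, W1}
Neighbors N(S) = {J1, J2, J4}

|N(S)| = 3, |S| = 2
Hall's condition: |N(S)| ≥ |S| is satisfied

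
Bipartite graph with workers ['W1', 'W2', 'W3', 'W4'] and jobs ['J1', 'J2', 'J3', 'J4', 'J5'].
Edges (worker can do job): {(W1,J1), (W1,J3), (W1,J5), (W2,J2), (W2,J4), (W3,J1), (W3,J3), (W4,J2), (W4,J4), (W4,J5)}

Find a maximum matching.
Matching: {(W1,J5), (W2,J2), (W3,J1), (W4,J4)}

Maximum matching (size 4):
  W1 → J5
  W2 → J2
  W3 → J1
  W4 → J4

Each worker is assigned to at most one job, and each job to at most one worker.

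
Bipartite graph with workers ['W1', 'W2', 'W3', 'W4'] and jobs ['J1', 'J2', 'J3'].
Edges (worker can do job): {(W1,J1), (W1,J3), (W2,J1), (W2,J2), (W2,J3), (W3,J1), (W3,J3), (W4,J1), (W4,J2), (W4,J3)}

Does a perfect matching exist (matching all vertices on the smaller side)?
Yes, perfect matching exists (size 3)

Perfect matching: {(W2,J2), (W3,J1), (W4,J3)}
All 3 vertices on the smaller side are matched.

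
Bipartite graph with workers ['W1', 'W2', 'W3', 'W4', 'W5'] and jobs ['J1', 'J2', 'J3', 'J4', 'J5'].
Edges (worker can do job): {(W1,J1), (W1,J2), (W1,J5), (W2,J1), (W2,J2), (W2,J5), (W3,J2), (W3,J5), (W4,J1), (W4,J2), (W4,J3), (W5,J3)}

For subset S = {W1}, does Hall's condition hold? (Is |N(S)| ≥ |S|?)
Yes: |N(S)| = 3, |S| = 1

Subset S = {W1}
Neighbors N(S) = {J1, J2, J5}

|N(S)| = 3, |S| = 1
Hall's condition: |N(S)| ≥ |S| is satisfied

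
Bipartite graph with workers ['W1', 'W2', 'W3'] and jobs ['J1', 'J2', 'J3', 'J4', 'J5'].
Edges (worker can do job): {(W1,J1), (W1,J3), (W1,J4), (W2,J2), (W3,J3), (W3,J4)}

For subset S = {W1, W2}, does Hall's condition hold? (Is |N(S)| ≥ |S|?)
Yes: |N(S)| = 4, |S| = 2

Subset S = {W1, W2}
Neighbors N(S) = {J1, J2, J3, J4}

|N(S)| = 4, |S| = 2
Hall's condition: |N(S)| ≥ |S| is satisfied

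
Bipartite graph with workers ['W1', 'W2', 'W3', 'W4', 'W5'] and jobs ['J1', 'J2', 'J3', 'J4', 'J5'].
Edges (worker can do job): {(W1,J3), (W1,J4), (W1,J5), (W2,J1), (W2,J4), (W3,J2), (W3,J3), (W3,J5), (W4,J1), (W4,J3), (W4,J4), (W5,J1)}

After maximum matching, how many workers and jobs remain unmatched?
Unmatched: 0 workers, 0 jobs

Maximum matching size: 5
Workers: 5 total, 5 matched, 0 unmatched
Jobs: 5 total, 5 matched, 0 unmatched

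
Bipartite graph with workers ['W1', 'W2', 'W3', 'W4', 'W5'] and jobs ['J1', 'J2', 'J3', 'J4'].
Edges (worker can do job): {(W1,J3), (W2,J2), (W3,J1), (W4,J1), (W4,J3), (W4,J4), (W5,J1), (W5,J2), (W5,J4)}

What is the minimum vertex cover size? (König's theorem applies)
Minimum vertex cover size = 4

By König's theorem: in bipartite graphs,
min vertex cover = max matching = 4

Maximum matching has size 4, so minimum vertex cover also has size 4.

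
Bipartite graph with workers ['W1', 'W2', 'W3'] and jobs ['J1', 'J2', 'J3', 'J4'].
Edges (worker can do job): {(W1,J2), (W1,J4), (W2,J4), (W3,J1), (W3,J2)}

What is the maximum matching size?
Maximum matching size = 3

Maximum matching: {(W1,J2), (W2,J4), (W3,J1)}
Size: 3

This assigns 3 workers to 3 distinct jobs.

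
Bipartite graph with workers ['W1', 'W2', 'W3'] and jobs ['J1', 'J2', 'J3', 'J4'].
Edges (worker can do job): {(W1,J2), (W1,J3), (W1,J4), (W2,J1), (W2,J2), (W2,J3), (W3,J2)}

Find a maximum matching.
Matching: {(W1,J3), (W2,J1), (W3,J2)}

Maximum matching (size 3):
  W1 → J3
  W2 → J1
  W3 → J2

Each worker is assigned to at most one job, and each job to at most one worker.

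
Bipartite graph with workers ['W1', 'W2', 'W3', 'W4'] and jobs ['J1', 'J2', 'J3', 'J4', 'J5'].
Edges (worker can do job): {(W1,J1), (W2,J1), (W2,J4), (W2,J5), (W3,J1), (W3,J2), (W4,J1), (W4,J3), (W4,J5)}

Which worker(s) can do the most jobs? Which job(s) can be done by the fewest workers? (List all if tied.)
Most versatile: W2, W4 (3 jobs); Least covered: J2, J3, J4 (1 workers)

Worker degrees (jobs they can do): W1:1, W2:3, W3:2, W4:3
Job degrees (workers who can do it): J1:4, J2:1, J3:1, J4:1, J5:2

Maximum worker degree is 3, achieved by: W2, W4
Minimum job degree is 1, achieved by: J2, J3, J4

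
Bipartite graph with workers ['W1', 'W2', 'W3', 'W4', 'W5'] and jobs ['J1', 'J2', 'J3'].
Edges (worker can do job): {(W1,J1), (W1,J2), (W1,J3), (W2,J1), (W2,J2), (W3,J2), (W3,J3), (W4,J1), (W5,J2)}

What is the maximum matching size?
Maximum matching size = 3

Maximum matching: {(W1,J3), (W3,J2), (W4,J1)}
Size: 3

This assigns 3 workers to 3 distinct jobs.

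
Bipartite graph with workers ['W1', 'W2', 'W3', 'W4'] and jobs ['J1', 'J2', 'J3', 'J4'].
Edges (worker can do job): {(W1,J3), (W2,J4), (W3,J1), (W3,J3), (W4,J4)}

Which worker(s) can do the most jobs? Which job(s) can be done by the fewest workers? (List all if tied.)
Most versatile: W3 (2 jobs); Least covered: J2 (0 workers)

Worker degrees (jobs they can do): W1:1, W2:1, W3:2, W4:1
Job degrees (workers who can do it): J1:1, J2:0, J3:2, J4:2

Maximum worker degree is 2, achieved by: W3
Minimum job degree is 0, achieved by: J2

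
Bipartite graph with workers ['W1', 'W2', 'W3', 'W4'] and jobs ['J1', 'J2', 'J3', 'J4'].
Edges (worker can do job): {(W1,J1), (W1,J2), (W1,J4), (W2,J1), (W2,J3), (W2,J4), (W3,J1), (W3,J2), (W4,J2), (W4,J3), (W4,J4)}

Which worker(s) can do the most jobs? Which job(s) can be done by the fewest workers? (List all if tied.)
Most versatile: W1, W2, W4 (3 jobs); Least covered: J3 (2 workers)

Worker degrees (jobs they can do): W1:3, W2:3, W3:2, W4:3
Job degrees (workers who can do it): J1:3, J2:3, J3:2, J4:3

Maximum worker degree is 3, achieved by: W1, W2, W4
Minimum job degree is 2, achieved by: J3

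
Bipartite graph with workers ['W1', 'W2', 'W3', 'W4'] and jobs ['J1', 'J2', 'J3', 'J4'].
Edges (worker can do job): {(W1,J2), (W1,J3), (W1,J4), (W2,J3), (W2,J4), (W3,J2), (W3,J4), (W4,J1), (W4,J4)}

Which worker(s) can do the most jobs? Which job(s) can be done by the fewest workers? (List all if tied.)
Most versatile: W1 (3 jobs); Least covered: J1 (1 workers)

Worker degrees (jobs they can do): W1:3, W2:2, W3:2, W4:2
Job degrees (workers who can do it): J1:1, J2:2, J3:2, J4:4

Maximum worker degree is 3, achieved by: W1
Minimum job degree is 1, achieved by: J1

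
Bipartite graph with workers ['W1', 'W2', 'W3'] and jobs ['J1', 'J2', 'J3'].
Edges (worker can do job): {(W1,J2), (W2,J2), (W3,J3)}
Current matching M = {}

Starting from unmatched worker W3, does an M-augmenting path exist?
Yes: W3 → J3

An M-augmenting path alternates non-matching / matching edges, starting and ending at unmatched vertices.
Path: W3 → J3
(J3 is unmatched in M, so the path is augmenting.)
Flipping edges along this path would increase |M| from 0 to 1.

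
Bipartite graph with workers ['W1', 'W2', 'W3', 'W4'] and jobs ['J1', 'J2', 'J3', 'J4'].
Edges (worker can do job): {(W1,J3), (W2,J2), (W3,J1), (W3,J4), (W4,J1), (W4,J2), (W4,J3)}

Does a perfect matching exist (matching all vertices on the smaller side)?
Yes, perfect matching exists (size 4)

Perfect matching: {(W1,J3), (W2,J2), (W3,J4), (W4,J1)}
All 4 vertices on the smaller side are matched.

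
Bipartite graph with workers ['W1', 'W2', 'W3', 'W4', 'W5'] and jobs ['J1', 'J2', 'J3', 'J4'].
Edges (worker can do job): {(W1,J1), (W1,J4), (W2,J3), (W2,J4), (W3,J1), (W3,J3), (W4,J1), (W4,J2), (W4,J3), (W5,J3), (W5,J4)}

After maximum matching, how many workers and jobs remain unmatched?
Unmatched: 1 workers, 0 jobs

Maximum matching size: 4
Workers: 5 total, 4 matched, 1 unmatched
Jobs: 4 total, 4 matched, 0 unmatched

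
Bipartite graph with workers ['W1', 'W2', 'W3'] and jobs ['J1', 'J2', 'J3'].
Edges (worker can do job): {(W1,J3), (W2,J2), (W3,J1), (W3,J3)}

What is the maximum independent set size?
Maximum independent set = 3

By König's theorem:
- Min vertex cover = Max matching = 3
- Max independent set = Total vertices - Min vertex cover
- Max independent set = 6 - 3 = 3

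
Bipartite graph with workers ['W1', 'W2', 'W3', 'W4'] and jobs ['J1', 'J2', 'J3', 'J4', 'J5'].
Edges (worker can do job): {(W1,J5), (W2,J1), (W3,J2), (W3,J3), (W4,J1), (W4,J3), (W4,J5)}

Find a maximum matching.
Matching: {(W1,J5), (W2,J1), (W3,J2), (W4,J3)}

Maximum matching (size 4):
  W1 → J5
  W2 → J1
  W3 → J2
  W4 → J3

Each worker is assigned to at most one job, and each job to at most one worker.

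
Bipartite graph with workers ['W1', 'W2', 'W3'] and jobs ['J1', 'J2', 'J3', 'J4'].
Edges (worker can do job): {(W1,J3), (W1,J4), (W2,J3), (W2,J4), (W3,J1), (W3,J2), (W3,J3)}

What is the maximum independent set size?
Maximum independent set = 4

By König's theorem:
- Min vertex cover = Max matching = 3
- Max independent set = Total vertices - Min vertex cover
- Max independent set = 7 - 3 = 4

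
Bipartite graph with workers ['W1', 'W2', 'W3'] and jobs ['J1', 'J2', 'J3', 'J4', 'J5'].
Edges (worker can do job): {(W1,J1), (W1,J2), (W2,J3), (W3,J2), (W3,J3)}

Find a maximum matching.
Matching: {(W1,J1), (W2,J3), (W3,J2)}

Maximum matching (size 3):
  W1 → J1
  W2 → J3
  W3 → J2

Each worker is assigned to at most one job, and each job to at most one worker.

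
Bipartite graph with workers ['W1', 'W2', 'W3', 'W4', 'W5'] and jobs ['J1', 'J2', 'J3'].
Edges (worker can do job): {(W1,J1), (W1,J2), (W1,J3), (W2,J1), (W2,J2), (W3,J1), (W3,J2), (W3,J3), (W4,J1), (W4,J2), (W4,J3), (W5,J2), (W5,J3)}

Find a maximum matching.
Matching: {(W3,J2), (W4,J1), (W5,J3)}

Maximum matching (size 3):
  W3 → J2
  W4 → J1
  W5 → J3

Each worker is assigned to at most one job, and each job to at most one worker.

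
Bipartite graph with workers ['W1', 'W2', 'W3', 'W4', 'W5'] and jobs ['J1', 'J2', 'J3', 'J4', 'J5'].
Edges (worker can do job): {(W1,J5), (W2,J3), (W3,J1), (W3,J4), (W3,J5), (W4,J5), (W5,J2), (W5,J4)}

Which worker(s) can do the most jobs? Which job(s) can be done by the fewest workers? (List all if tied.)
Most versatile: W3 (3 jobs); Least covered: J1, J2, J3 (1 workers)

Worker degrees (jobs they can do): W1:1, W2:1, W3:3, W4:1, W5:2
Job degrees (workers who can do it): J1:1, J2:1, J3:1, J4:2, J5:3

Maximum worker degree is 3, achieved by: W3
Minimum job degree is 1, achieved by: J1, J2, J3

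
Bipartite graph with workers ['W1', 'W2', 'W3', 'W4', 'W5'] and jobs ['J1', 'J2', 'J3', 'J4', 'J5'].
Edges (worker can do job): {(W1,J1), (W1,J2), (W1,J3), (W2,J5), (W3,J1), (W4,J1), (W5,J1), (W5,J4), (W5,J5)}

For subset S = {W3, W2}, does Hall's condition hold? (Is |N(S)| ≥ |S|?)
Yes: |N(S)| = 2, |S| = 2

Subset S = {W3, W2}
Neighbors N(S) = {J1, J5}

|N(S)| = 2, |S| = 2
Hall's condition: |N(S)| ≥ |S| is satisfied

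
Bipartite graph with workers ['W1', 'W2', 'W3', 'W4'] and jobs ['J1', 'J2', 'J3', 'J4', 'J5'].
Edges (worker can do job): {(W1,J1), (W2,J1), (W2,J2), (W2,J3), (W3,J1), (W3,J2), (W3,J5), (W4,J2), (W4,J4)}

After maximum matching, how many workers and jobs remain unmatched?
Unmatched: 0 workers, 1 jobs

Maximum matching size: 4
Workers: 4 total, 4 matched, 0 unmatched
Jobs: 5 total, 4 matched, 1 unmatched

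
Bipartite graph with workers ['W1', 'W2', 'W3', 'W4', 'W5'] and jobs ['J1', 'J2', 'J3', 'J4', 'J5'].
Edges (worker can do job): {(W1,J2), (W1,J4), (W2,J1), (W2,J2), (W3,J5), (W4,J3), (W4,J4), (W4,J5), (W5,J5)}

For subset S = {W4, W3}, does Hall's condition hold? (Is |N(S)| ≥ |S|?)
Yes: |N(S)| = 3, |S| = 2

Subset S = {W4, W3}
Neighbors N(S) = {J3, J4, J5}

|N(S)| = 3, |S| = 2
Hall's condition: |N(S)| ≥ |S| is satisfied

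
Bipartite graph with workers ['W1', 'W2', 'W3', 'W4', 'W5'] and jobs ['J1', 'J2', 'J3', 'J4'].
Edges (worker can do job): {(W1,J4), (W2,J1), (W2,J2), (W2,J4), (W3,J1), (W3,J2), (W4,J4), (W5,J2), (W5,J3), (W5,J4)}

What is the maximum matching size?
Maximum matching size = 4

Maximum matching: {(W2,J2), (W3,J1), (W4,J4), (W5,J3)}
Size: 4

This assigns 4 workers to 4 distinct jobs.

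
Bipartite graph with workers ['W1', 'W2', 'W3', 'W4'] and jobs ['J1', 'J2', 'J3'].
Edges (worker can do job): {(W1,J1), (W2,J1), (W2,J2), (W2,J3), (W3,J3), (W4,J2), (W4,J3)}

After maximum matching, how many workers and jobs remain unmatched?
Unmatched: 1 workers, 0 jobs

Maximum matching size: 3
Workers: 4 total, 3 matched, 1 unmatched
Jobs: 3 total, 3 matched, 0 unmatched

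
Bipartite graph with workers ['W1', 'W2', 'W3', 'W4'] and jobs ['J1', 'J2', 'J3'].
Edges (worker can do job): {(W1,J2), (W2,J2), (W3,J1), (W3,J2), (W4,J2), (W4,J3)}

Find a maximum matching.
Matching: {(W1,J2), (W3,J1), (W4,J3)}

Maximum matching (size 3):
  W1 → J2
  W3 → J1
  W4 → J3

Each worker is assigned to at most one job, and each job to at most one worker.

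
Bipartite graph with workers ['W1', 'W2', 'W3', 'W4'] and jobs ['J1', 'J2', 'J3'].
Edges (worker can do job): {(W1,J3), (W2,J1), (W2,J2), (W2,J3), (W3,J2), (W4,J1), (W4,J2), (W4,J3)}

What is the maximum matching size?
Maximum matching size = 3

Maximum matching: {(W1,J3), (W2,J1), (W4,J2)}
Size: 3

This assigns 3 workers to 3 distinct jobs.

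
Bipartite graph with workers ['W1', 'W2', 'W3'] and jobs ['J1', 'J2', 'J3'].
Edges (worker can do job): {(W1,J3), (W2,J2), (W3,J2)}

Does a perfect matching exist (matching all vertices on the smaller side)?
No, maximum matching has size 2 < 3

Maximum matching has size 2, need 3 for perfect matching.
Unmatched workers: ['W2']
Unmatched jobs: ['J1']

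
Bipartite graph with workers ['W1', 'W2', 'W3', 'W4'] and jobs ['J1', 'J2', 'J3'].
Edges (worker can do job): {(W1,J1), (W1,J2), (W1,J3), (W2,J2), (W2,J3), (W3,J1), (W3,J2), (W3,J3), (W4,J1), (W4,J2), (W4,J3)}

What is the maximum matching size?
Maximum matching size = 3

Maximum matching: {(W1,J3), (W3,J2), (W4,J1)}
Size: 3

This assigns 3 workers to 3 distinct jobs.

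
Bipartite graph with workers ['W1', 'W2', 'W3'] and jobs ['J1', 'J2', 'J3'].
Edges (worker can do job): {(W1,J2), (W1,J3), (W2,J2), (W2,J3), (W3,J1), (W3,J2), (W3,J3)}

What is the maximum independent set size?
Maximum independent set = 3

By König's theorem:
- Min vertex cover = Max matching = 3
- Max independent set = Total vertices - Min vertex cover
- Max independent set = 6 - 3 = 3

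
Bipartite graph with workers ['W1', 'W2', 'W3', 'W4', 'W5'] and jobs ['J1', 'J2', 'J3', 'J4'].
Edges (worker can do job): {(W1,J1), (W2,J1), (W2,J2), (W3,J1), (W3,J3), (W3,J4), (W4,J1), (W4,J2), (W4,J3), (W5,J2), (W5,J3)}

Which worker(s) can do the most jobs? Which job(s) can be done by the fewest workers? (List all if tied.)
Most versatile: W3, W4 (3 jobs); Least covered: J4 (1 workers)

Worker degrees (jobs they can do): W1:1, W2:2, W3:3, W4:3, W5:2
Job degrees (workers who can do it): J1:4, J2:3, J3:3, J4:1

Maximum worker degree is 3, achieved by: W3, W4
Minimum job degree is 1, achieved by: J4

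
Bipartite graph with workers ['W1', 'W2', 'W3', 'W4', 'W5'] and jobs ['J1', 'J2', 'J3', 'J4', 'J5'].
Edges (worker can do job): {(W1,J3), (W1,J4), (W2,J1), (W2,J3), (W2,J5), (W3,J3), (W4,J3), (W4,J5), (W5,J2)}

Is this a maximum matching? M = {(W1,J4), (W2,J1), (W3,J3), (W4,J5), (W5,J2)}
Yes, size 5 is maximum

Proposed matching has size 5.
Maximum matching size for this graph: 5.

This is a maximum matching.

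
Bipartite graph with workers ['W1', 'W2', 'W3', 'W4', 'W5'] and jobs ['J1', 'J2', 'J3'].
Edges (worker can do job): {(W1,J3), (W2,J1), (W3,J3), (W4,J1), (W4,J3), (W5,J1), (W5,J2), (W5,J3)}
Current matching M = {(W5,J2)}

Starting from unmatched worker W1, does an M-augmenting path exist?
Yes: W1 → J3

An M-augmenting path alternates non-matching / matching edges, starting and ending at unmatched vertices.
Path: W1 → J3
(J3 is unmatched in M, so the path is augmenting.)
Flipping edges along this path would increase |M| from 1 to 2.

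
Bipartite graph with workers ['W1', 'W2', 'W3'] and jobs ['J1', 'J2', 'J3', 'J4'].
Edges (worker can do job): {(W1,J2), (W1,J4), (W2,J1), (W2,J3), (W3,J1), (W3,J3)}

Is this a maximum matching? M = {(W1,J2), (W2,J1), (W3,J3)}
Yes, size 3 is maximum

Proposed matching has size 3.
Maximum matching size for this graph: 3.

This is a maximum matching.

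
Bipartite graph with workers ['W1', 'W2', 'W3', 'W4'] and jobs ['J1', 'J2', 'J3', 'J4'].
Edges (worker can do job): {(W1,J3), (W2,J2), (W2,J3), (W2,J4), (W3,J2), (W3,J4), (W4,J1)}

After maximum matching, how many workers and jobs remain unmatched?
Unmatched: 0 workers, 0 jobs

Maximum matching size: 4
Workers: 4 total, 4 matched, 0 unmatched
Jobs: 4 total, 4 matched, 0 unmatched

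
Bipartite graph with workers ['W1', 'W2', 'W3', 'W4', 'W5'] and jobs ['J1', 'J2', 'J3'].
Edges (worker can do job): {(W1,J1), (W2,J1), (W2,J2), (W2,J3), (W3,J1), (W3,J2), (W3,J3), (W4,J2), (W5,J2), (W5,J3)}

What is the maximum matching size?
Maximum matching size = 3

Maximum matching: {(W3,J1), (W4,J2), (W5,J3)}
Size: 3

This assigns 3 workers to 3 distinct jobs.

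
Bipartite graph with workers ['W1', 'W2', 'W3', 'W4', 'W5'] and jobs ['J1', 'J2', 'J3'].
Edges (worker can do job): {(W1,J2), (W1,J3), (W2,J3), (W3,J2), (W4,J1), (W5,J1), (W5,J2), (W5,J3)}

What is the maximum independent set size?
Maximum independent set = 5

By König's theorem:
- Min vertex cover = Max matching = 3
- Max independent set = Total vertices - Min vertex cover
- Max independent set = 8 - 3 = 5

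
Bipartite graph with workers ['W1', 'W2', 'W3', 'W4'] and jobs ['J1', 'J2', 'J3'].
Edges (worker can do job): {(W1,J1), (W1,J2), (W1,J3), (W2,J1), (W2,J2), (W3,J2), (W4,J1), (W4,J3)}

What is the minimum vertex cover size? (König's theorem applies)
Minimum vertex cover size = 3

By König's theorem: in bipartite graphs,
min vertex cover = max matching = 3

Maximum matching has size 3, so minimum vertex cover also has size 3.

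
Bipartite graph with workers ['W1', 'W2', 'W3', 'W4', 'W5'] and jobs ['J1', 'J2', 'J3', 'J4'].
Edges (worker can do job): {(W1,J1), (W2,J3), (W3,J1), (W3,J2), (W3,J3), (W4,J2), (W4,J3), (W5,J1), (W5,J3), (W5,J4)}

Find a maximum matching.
Matching: {(W1,J1), (W3,J2), (W4,J3), (W5,J4)}

Maximum matching (size 4):
  W1 → J1
  W3 → J2
  W4 → J3
  W5 → J4

Each worker is assigned to at most one job, and each job to at most one worker.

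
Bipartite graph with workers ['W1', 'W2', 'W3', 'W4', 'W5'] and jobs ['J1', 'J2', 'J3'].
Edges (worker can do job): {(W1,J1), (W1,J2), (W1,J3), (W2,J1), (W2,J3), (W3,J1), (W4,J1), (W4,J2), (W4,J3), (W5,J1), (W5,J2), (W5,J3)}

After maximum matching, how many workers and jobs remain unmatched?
Unmatched: 2 workers, 0 jobs

Maximum matching size: 3
Workers: 5 total, 3 matched, 2 unmatched
Jobs: 3 total, 3 matched, 0 unmatched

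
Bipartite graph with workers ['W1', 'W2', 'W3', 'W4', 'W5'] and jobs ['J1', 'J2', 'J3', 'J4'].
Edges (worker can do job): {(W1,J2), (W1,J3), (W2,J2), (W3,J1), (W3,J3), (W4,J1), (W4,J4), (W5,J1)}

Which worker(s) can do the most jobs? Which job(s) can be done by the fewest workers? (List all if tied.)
Most versatile: W1, W3, W4 (2 jobs); Least covered: J4 (1 workers)

Worker degrees (jobs they can do): W1:2, W2:1, W3:2, W4:2, W5:1
Job degrees (workers who can do it): J1:3, J2:2, J3:2, J4:1

Maximum worker degree is 2, achieved by: W1, W3, W4
Minimum job degree is 1, achieved by: J4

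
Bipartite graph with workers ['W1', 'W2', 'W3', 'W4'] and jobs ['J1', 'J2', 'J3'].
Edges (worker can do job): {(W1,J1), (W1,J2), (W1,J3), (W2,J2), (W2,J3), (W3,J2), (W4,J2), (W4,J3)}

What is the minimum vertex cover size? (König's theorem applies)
Minimum vertex cover size = 3

By König's theorem: in bipartite graphs,
min vertex cover = max matching = 3

Maximum matching has size 3, so minimum vertex cover also has size 3.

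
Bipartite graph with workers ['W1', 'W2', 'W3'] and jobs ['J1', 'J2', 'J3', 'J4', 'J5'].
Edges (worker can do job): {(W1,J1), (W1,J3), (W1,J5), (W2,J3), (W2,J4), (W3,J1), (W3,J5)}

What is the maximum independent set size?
Maximum independent set = 5

By König's theorem:
- Min vertex cover = Max matching = 3
- Max independent set = Total vertices - Min vertex cover
- Max independent set = 8 - 3 = 5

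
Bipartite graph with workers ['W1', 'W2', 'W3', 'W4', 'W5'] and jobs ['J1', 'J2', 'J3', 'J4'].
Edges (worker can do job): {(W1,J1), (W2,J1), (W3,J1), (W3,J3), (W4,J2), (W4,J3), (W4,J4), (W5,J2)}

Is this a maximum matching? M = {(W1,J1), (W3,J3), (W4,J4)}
No, size 3 is not maximum

Proposed matching has size 3.
Maximum matching size for this graph: 4.

This is NOT maximum - can be improved to size 4.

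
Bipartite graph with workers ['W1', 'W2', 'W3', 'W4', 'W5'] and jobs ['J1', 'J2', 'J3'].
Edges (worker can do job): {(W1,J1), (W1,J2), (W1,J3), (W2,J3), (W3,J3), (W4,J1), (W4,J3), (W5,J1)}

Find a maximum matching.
Matching: {(W1,J2), (W3,J3), (W5,J1)}

Maximum matching (size 3):
  W1 → J2
  W3 → J3
  W5 → J1

Each worker is assigned to at most one job, and each job to at most one worker.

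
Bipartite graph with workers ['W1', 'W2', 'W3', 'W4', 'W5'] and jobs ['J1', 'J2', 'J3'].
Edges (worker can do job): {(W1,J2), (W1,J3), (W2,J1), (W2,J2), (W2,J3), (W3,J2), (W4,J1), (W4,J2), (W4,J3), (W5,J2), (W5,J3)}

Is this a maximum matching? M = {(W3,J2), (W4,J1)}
No, size 2 is not maximum

Proposed matching has size 2.
Maximum matching size for this graph: 3.

This is NOT maximum - can be improved to size 3.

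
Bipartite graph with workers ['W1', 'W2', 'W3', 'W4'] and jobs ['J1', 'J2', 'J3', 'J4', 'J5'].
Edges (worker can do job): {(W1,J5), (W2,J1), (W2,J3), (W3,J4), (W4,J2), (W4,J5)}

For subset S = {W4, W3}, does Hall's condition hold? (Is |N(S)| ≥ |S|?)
Yes: |N(S)| = 3, |S| = 2

Subset S = {W4, W3}
Neighbors N(S) = {J2, J4, J5}

|N(S)| = 3, |S| = 2
Hall's condition: |N(S)| ≥ |S| is satisfied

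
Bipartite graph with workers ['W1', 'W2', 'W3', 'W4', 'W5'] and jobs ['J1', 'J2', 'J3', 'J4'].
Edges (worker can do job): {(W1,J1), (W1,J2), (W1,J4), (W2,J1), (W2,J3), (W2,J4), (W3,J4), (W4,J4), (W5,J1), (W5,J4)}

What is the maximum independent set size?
Maximum independent set = 5

By König's theorem:
- Min vertex cover = Max matching = 4
- Max independent set = Total vertices - Min vertex cover
- Max independent set = 9 - 4 = 5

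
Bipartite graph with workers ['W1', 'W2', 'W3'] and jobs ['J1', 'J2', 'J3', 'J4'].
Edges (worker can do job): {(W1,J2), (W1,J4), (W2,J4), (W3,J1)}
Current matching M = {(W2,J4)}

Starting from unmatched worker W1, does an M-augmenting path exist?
Yes: W1 → J2

An M-augmenting path alternates non-matching / matching edges, starting and ending at unmatched vertices.
Path: W1 → J2
(J2 is unmatched in M, so the path is augmenting.)
Flipping edges along this path would increase |M| from 1 to 2.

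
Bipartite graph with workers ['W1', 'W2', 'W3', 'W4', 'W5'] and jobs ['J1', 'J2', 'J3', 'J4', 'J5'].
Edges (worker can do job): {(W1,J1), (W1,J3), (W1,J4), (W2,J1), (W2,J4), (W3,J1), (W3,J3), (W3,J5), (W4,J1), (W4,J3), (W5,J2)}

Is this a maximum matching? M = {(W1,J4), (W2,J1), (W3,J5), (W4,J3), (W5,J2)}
Yes, size 5 is maximum

Proposed matching has size 5.
Maximum matching size for this graph: 5.

This is a maximum matching.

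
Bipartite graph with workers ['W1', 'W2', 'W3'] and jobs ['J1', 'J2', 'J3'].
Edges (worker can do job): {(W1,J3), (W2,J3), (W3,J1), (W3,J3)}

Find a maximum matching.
Matching: {(W1,J3), (W3,J1)}

Maximum matching (size 2):
  W1 → J3
  W3 → J1

Each worker is assigned to at most one job, and each job to at most one worker.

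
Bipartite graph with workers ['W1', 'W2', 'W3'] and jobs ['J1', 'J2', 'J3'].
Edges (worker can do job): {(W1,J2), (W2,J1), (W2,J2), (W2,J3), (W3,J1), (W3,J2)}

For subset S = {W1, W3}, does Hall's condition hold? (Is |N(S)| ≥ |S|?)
Yes: |N(S)| = 2, |S| = 2

Subset S = {W1, W3}
Neighbors N(S) = {J1, J2}

|N(S)| = 2, |S| = 2
Hall's condition: |N(S)| ≥ |S| is satisfied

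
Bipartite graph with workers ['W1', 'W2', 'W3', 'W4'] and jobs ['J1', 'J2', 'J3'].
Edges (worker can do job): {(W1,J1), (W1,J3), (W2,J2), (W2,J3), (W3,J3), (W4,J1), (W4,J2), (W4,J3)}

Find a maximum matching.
Matching: {(W1,J1), (W2,J2), (W4,J3)}

Maximum matching (size 3):
  W1 → J1
  W2 → J2
  W4 → J3

Each worker is assigned to at most one job, and each job to at most one worker.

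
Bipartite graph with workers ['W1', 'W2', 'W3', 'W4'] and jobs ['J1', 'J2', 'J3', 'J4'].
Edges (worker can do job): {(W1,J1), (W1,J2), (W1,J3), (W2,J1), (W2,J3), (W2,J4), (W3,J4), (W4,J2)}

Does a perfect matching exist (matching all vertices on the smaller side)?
Yes, perfect matching exists (size 4)

Perfect matching: {(W1,J3), (W2,J1), (W3,J4), (W4,J2)}
All 4 vertices on the smaller side are matched.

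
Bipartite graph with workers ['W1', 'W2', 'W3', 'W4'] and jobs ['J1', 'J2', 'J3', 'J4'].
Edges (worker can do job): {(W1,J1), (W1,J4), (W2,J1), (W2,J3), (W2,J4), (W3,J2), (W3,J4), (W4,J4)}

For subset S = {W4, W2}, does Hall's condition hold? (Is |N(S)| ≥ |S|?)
Yes: |N(S)| = 3, |S| = 2

Subset S = {W4, W2}
Neighbors N(S) = {J1, J3, J4}

|N(S)| = 3, |S| = 2
Hall's condition: |N(S)| ≥ |S| is satisfied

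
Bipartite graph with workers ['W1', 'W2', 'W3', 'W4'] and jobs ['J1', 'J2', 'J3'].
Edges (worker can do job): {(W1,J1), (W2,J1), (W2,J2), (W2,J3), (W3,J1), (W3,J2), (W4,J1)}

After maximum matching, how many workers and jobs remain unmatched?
Unmatched: 1 workers, 0 jobs

Maximum matching size: 3
Workers: 4 total, 3 matched, 1 unmatched
Jobs: 3 total, 3 matched, 0 unmatched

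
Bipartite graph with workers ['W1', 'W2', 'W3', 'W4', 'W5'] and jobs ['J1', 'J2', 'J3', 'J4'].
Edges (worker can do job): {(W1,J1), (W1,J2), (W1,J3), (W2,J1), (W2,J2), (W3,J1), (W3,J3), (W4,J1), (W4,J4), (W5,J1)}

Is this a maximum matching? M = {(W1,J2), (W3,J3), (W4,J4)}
No, size 3 is not maximum

Proposed matching has size 3.
Maximum matching size for this graph: 4.

This is NOT maximum - can be improved to size 4.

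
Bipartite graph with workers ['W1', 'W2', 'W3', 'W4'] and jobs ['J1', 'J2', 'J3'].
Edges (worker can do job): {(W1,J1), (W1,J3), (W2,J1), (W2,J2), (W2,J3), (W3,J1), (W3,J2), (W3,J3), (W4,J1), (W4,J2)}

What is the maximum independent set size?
Maximum independent set = 4

By König's theorem:
- Min vertex cover = Max matching = 3
- Max independent set = Total vertices - Min vertex cover
- Max independent set = 7 - 3 = 4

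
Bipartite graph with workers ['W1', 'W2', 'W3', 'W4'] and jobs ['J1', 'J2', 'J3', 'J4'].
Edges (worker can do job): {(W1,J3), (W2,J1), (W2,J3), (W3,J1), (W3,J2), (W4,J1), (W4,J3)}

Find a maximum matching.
Matching: {(W2,J1), (W3,J2), (W4,J3)}

Maximum matching (size 3):
  W2 → J1
  W3 → J2
  W4 → J3

Each worker is assigned to at most one job, and each job to at most one worker.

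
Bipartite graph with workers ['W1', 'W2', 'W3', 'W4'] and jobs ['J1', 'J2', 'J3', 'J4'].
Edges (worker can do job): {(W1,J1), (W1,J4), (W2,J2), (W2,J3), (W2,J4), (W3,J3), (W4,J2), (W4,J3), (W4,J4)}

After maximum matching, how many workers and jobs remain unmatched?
Unmatched: 0 workers, 0 jobs

Maximum matching size: 4
Workers: 4 total, 4 matched, 0 unmatched
Jobs: 4 total, 4 matched, 0 unmatched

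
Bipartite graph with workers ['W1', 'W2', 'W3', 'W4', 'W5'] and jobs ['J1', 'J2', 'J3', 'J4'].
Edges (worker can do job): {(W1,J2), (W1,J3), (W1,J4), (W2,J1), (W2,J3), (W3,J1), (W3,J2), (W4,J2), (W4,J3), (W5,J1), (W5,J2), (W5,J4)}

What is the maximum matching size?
Maximum matching size = 4

Maximum matching: {(W2,J1), (W3,J2), (W4,J3), (W5,J4)}
Size: 4

This assigns 4 workers to 4 distinct jobs.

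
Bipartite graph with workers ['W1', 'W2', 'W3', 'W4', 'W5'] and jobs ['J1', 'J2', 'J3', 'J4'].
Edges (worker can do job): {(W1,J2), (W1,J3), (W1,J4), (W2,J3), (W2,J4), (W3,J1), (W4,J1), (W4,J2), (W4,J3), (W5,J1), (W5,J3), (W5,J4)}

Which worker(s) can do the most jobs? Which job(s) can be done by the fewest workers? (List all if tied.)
Most versatile: W1, W4, W5 (3 jobs); Least covered: J2 (2 workers)

Worker degrees (jobs they can do): W1:3, W2:2, W3:1, W4:3, W5:3
Job degrees (workers who can do it): J1:3, J2:2, J3:4, J4:3

Maximum worker degree is 3, achieved by: W1, W4, W5
Minimum job degree is 2, achieved by: J2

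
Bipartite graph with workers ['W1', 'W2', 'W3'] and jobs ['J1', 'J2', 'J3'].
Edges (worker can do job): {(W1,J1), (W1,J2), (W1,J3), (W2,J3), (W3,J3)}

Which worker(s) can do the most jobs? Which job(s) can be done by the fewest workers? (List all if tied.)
Most versatile: W1 (3 jobs); Least covered: J1, J2 (1 workers)

Worker degrees (jobs they can do): W1:3, W2:1, W3:1
Job degrees (workers who can do it): J1:1, J2:1, J3:3

Maximum worker degree is 3, achieved by: W1
Minimum job degree is 1, achieved by: J1, J2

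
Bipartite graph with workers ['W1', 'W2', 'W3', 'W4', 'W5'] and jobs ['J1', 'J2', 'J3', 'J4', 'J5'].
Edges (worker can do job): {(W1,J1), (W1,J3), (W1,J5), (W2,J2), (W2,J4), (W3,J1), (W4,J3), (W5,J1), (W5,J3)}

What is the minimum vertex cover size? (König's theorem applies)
Minimum vertex cover size = 4

By König's theorem: in bipartite graphs,
min vertex cover = max matching = 4

Maximum matching has size 4, so minimum vertex cover also has size 4.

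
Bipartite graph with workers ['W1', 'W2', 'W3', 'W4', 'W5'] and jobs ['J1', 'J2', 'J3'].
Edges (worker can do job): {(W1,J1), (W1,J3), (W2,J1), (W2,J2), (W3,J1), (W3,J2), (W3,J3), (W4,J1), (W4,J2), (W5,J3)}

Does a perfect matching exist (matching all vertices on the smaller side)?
Yes, perfect matching exists (size 3)

Perfect matching: {(W3,J1), (W4,J2), (W5,J3)}
All 3 vertices on the smaller side are matched.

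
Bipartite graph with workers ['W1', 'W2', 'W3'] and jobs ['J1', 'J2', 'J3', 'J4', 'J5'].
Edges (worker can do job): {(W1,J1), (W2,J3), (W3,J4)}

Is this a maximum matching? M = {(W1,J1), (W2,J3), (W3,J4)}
Yes, size 3 is maximum

Proposed matching has size 3.
Maximum matching size for this graph: 3.

This is a maximum matching.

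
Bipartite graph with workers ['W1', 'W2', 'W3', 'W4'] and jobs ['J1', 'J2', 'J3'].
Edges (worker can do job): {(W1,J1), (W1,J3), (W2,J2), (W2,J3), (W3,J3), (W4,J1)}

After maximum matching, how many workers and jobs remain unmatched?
Unmatched: 1 workers, 0 jobs

Maximum matching size: 3
Workers: 4 total, 3 matched, 1 unmatched
Jobs: 3 total, 3 matched, 0 unmatched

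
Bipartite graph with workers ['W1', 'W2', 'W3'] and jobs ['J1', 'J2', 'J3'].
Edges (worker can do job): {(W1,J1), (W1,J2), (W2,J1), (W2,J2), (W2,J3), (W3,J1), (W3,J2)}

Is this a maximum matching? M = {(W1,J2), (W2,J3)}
No, size 2 is not maximum

Proposed matching has size 2.
Maximum matching size for this graph: 3.

This is NOT maximum - can be improved to size 3.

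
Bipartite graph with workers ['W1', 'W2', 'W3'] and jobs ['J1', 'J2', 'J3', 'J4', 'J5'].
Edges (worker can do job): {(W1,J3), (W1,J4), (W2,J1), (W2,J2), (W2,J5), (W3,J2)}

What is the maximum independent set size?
Maximum independent set = 5

By König's theorem:
- Min vertex cover = Max matching = 3
- Max independent set = Total vertices - Min vertex cover
- Max independent set = 8 - 3 = 5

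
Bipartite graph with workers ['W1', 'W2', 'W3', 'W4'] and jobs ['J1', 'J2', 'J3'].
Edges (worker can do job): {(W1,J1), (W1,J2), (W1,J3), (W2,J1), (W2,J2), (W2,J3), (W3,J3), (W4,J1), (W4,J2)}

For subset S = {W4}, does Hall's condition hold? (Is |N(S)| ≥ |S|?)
Yes: |N(S)| = 2, |S| = 1

Subset S = {W4}
Neighbors N(S) = {J1, J2}

|N(S)| = 2, |S| = 1
Hall's condition: |N(S)| ≥ |S| is satisfied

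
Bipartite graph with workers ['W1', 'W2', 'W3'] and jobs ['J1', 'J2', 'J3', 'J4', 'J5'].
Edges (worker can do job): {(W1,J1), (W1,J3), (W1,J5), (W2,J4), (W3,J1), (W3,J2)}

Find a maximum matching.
Matching: {(W1,J3), (W2,J4), (W3,J1)}

Maximum matching (size 3):
  W1 → J3
  W2 → J4
  W3 → J1

Each worker is assigned to at most one job, and each job to at most one worker.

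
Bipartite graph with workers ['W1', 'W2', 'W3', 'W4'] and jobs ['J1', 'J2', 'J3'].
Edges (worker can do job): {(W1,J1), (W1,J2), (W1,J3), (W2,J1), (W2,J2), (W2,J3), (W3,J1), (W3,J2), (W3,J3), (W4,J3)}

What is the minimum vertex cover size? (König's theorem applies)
Minimum vertex cover size = 3

By König's theorem: in bipartite graphs,
min vertex cover = max matching = 3

Maximum matching has size 3, so minimum vertex cover also has size 3.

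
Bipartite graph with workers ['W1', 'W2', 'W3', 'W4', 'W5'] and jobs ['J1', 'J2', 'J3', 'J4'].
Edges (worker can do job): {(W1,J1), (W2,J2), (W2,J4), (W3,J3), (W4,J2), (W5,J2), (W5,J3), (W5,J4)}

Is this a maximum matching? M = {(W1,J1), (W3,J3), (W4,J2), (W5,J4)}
Yes, size 4 is maximum

Proposed matching has size 4.
Maximum matching size for this graph: 4.

This is a maximum matching.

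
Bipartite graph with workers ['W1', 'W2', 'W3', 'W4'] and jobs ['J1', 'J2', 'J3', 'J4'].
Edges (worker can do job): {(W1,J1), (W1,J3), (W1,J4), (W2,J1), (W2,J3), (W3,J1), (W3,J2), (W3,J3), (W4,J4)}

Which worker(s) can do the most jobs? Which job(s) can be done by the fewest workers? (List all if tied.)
Most versatile: W1, W3 (3 jobs); Least covered: J2 (1 workers)

Worker degrees (jobs they can do): W1:3, W2:2, W3:3, W4:1
Job degrees (workers who can do it): J1:3, J2:1, J3:3, J4:2

Maximum worker degree is 3, achieved by: W1, W3
Minimum job degree is 1, achieved by: J2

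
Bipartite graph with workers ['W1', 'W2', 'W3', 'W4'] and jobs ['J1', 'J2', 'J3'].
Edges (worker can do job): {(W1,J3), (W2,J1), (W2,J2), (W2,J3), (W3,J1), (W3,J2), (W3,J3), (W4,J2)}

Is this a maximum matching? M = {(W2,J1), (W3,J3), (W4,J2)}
Yes, size 3 is maximum

Proposed matching has size 3.
Maximum matching size for this graph: 3.

This is a maximum matching.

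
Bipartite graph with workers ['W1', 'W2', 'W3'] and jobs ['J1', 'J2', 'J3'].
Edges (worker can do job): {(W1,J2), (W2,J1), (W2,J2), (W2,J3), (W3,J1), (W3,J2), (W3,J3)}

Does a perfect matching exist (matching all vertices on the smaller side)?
Yes, perfect matching exists (size 3)

Perfect matching: {(W1,J2), (W2,J1), (W3,J3)}
All 3 vertices on the smaller side are matched.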